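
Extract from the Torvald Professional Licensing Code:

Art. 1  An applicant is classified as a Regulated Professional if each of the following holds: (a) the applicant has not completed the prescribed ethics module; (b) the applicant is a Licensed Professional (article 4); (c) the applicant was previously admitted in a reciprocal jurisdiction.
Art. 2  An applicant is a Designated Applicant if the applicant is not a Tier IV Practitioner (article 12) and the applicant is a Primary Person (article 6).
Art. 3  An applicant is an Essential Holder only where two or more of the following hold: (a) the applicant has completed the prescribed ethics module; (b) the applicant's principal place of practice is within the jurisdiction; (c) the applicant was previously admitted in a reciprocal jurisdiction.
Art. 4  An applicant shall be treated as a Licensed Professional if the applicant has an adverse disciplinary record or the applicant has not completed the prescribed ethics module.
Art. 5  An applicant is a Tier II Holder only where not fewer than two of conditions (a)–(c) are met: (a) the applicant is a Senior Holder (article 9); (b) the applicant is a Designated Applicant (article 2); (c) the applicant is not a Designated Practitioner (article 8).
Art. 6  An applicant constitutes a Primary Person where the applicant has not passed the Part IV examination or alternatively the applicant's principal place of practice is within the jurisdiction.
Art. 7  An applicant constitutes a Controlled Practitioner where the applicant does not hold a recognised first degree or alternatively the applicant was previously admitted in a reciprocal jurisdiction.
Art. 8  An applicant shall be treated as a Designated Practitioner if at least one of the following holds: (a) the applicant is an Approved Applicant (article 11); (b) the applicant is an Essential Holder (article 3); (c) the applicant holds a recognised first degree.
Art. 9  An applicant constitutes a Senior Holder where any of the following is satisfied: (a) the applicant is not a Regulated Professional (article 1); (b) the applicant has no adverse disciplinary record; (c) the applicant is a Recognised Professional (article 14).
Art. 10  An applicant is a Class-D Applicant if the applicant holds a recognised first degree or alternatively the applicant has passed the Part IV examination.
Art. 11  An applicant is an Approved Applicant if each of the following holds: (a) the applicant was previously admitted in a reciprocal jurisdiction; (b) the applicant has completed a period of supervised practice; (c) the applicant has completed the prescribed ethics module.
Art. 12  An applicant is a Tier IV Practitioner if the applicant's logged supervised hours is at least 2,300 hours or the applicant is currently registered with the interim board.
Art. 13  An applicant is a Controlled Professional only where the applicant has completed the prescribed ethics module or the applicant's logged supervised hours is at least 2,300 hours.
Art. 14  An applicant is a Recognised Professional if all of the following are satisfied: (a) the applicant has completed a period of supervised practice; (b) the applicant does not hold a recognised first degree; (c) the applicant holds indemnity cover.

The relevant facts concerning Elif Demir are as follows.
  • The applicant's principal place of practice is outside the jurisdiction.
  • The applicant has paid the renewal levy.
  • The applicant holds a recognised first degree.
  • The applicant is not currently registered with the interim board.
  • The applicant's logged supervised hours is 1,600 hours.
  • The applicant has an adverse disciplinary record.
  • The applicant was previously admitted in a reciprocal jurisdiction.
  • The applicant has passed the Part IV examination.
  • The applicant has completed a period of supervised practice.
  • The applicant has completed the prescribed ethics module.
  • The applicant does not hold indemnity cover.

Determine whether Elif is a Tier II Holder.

No

article 4 — Licensed Professional: [the applicant has an adverse disciplinary record? yes] OR [the applicant has not completed the prescribed ethics module? no] → satisfied.
article 1 — Regulated Professional: [the applicant has not completed the prescribed ethics module? no] AND [Licensed Professional (article 4)? yes] AND [the applicant was previously admitted in a reciprocal jurisdiction? yes] → not satisfied.
article 14 — Recognised Professional: [the applicant has completed a period of supervised practice? yes] AND [the applicant does not hold a recognised first degree? no] AND [the applicant holds indemnity cover? no] → not satisfied.
article 9 — Senior Holder: [not a Regulated Professional (article 1)? yes] OR [the applicant has no adverse disciplinary record? no] OR [Recognised Professional (article 14)? no] → satisfied.
article 12 — Tier IV Practitioner: [applicant's logged supervised hours: 1,600 hours ≥ 2,300 hours? no] OR [the applicant is currently registered with the interim board? no] → not satisfied.
article 6 — Primary Person: [the applicant has not passed the Part IV examination? no] OR [the applicant's principal place of practice is within the jurisdiction? no] → not satisfied.
article 2 — Designated Applicant: [not a Tier IV Practitioner (article 12)? yes] AND [Primary Person (article 6)? no] → not satisfied.
article 11 — Approved Applicant: [the applicant was previously admitted in a reciprocal jurisdiction? yes] AND [the applicant has completed a period of supervised practice? yes] AND [the applicant has completed the prescribed ethics module? yes] → satisfied.
article 3 — Essential Holder: the applicant has completed the prescribed ethics module? yes; the applicant's principal place of practice is within the jurisdiction? no; the applicant was previously admitted in a reciprocal jurisdiction? yes — 2 of 3 hold (need ≥2) → satisfied.
article 8 — Designated Practitioner: [Approved Applicant (article 11)? yes] OR [Essential Holder (article 3)? yes] OR [the applicant holds a recognised first degree? yes] → satisfied.
article 5 — Tier II Holder: Senior Holder (article 9)? yes; Designated Applicant (article 2)? no; not a Designated Practitioner (article 8)? no — 1 of 3 hold (need ≥2) → not satisfied.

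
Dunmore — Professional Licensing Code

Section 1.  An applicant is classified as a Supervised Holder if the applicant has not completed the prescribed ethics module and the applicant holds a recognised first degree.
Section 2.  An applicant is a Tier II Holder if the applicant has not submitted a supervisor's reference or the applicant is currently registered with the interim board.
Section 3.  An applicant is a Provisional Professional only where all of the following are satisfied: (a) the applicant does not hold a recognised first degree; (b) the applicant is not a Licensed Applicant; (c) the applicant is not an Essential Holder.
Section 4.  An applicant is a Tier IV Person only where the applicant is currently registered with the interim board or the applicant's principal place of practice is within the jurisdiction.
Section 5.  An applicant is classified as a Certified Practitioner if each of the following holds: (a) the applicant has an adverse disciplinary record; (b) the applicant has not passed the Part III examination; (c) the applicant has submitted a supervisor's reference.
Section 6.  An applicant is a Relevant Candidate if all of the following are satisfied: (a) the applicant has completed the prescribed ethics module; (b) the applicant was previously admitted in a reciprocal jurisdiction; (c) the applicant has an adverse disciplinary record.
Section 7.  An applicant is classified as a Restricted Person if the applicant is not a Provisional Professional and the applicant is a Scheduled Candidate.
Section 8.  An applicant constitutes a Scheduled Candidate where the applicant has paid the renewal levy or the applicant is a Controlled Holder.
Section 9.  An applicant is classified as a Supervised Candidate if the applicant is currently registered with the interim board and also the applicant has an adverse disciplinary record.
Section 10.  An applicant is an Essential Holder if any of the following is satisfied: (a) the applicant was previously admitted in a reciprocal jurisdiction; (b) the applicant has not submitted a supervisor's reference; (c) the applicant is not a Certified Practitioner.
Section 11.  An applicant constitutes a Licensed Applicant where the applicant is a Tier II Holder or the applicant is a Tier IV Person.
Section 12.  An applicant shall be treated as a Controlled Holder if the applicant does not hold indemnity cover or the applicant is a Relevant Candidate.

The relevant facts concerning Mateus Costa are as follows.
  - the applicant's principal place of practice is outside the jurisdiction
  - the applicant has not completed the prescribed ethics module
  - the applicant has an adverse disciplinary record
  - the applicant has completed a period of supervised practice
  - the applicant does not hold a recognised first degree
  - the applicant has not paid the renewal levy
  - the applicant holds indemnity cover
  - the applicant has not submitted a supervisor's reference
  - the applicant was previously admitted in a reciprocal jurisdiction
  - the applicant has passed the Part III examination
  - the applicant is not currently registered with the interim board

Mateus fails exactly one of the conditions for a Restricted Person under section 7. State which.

Under section 2: the applicant has not submitted a supervisor's reference? yes; or the applicant is currently registered with the interim board? no. So the applicant is a Tier II Holder.
Under section 4: the applicant is currently registered with the interim board? no; or the applicant's principal place of practice is within the jurisdiction? no. So the applicant is not a Tier IV Person.
Under section 11: Tier II Holder (section 2)? yes; or Tier IV Person (section 4)? no. So the applicant is a Licensed Applicant.
Under section 5: the applicant has an adverse disciplinary record? yes; and the applicant has not passed the Part III examination? no; and the applicant has submitted a supervisor's reference? no. So the applicant is not a Certified Practitioner.
Under section 10: the applicant was previously admitted in a reciprocal jurisdiction? yes; or the applicant has not submitted a supervisor's reference? yes; or not a Certified Practitioner (section 5)? yes. So the applicant is an Essential Holder.
Under section 3: the applicant does not hold a recognised first degree? yes; and not a Licensed Applicant (section 11)? no; and not an Essential Holder (section 10)? no. So the applicant is not a Provisional Professional.
Under section 6: the applicant has completed the prescribed ethics module? no; and the applicant was previously admitted in a reciprocal jurisdiction? yes; and the applicant has an adverse disciplinary record? yes. So the applicant is not a Relevant Candidate.
Under section 12: the applicant does not hold indemnity cover? no; or Relevant Candidate (section 6)? no. So the applicant is not a Controlled Holder.
Under section 8: the applicant has paid the renewal levy? no; or Controlled Holder (section 12)? no. So the applicant is not a Scheduled Candidate.
Under section 7: not a Provisional Professional (section 3)? yes; and Scheduled Candidate (section 8)? no. So the applicant is not a Restricted Person.

Scheduled Candidate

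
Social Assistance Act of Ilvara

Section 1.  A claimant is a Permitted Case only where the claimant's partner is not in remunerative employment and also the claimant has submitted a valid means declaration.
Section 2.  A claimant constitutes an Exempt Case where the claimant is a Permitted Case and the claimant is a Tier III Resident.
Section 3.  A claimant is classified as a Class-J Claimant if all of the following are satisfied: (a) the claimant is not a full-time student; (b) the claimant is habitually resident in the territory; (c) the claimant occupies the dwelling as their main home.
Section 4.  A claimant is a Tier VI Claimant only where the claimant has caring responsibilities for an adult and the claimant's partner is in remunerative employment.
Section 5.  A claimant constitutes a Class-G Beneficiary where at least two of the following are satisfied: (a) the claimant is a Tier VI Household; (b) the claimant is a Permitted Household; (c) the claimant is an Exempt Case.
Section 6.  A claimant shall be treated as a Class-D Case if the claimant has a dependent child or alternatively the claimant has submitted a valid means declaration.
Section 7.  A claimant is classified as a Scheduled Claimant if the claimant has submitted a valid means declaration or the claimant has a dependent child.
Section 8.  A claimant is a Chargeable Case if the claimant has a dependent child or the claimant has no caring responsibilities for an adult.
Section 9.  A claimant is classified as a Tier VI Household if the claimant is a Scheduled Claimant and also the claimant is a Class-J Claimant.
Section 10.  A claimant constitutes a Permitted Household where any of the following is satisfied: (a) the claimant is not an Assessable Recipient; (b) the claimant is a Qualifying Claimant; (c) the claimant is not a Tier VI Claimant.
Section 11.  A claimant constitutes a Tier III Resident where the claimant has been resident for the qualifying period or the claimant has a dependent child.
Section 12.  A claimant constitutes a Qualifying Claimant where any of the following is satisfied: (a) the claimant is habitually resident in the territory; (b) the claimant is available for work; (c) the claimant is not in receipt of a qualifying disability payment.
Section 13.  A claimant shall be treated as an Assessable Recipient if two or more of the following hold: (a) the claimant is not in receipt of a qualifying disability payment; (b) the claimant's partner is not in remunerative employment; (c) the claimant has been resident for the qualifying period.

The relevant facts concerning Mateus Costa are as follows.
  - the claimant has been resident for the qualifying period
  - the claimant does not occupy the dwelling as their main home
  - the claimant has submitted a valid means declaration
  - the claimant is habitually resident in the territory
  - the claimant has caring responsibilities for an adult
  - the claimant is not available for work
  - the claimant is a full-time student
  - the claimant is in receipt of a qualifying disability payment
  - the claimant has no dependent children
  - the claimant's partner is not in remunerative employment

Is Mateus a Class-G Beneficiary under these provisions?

Yes

Under section 7: the claimant has submitted a valid means declaration? yes; or the claimant has a dependent child? no. So the claimant is a Scheduled Claimant.
Under section 3: the claimant is not a full-time student? no; and the claimant is habitually resident in the territory? yes; and the claimant occupies the dwelling as their main home? no. So the claimant is not a Class-J Claimant.
Under section 9: Scheduled Claimant (section 7)? yes; and Class-J Claimant (section 3)? no. So the claimant is not a Tier VI Household.
Under section 13: the claimant is not in receipt of a qualifying disability payment? no; the claimant's partner is not in remunerative employment? yes; the claimant has been resident for the qualifying period? yes — 2 of 3 hold (need ≥2) → satisfied.
Under section 12: the claimant is habitually resident in the territory? yes; or the claimant is available for work? no; or the claimant is not in receipt of a qualifying disability payment? no. So the claimant is a Qualifying Claimant.
Under section 4: the claimant has caring responsibilities for an adult? yes; and the claimant's partner is in remunerative employment? no. So the claimant is not a Tier VI Claimant.
Under section 10: not an Assessable Recipient (section 13)? no; or Qualifying Claimant (section 12)? yes; or not a Tier VI Claimant (section 4)? yes. So the claimant is a Permitted Household.
Under section 1: the claimant's partner is not in remunerative employment? yes; and the claimant has submitted a valid means declaration? yes. So the claimant is a Permitted Case.
Under section 11: the claimant has been resident for the qualifying period? yes; or the claimant has a dependent child? no. So the claimant is a Tier III Resident.
Under section 2: Permitted Case (section 1)? yes; and Tier III Resident (section 11)? yes. So the claimant is an Exempt Case.
Under section 5: Tier VI Household (section 9)? no; Permitted Household (section 10)? yes; Exempt Case (section 2)? yes — 2 of 3 hold (need ≥2) → satisfied.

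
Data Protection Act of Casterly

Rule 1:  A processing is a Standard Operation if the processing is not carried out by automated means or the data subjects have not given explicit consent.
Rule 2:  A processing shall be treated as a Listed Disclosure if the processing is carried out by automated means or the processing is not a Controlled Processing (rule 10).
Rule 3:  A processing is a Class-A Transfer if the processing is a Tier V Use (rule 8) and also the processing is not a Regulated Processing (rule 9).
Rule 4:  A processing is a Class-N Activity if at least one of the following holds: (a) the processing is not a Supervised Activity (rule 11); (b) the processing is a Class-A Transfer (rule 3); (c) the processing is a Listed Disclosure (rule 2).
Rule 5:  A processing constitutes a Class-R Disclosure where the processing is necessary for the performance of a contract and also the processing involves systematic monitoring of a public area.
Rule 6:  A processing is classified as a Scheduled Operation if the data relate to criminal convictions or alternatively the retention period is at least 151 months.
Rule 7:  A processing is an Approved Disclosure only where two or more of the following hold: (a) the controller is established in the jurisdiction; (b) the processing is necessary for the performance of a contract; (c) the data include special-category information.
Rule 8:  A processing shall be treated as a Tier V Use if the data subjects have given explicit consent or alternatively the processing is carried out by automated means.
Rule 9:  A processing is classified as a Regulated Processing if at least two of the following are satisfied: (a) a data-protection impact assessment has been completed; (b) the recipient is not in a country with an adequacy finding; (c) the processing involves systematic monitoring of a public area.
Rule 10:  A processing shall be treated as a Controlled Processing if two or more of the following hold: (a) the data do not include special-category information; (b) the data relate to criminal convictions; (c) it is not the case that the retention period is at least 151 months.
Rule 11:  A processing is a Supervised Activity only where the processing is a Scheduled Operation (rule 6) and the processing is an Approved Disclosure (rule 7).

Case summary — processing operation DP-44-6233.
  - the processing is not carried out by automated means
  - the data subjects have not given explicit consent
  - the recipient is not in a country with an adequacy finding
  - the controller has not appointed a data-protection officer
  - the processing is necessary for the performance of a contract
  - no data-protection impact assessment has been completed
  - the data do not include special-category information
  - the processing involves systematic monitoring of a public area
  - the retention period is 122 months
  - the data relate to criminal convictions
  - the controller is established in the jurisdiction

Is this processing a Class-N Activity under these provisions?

No

rule 6 — Scheduled Operation: [the data relate to criminal convictions? yes] OR [retention period: 122 months ≥ 151 months? no] → satisfied.
rule 7 — Approved Disclosure: the controller is established in the jurisdiction? yes; the processing is necessary for the performance of a contract? yes; the data include special-category information? no — 2 of 3 hold (need ≥2) → satisfied.
rule 11 — Supervised Activity: [Scheduled Operation (rule 6)? yes] AND [Approved Disclosure (rule 7)? yes] → satisfied.
rule 8 — Tier V Use: [the data subjects have given explicit consent? no] OR [the processing is carried out by automated means? no] → not satisfied.
rule 9 — Regulated Processing: a data-protection impact assessment has been completed? no; the recipient is not in a country with an adequacy finding? yes; the processing involves systematic monitoring of a public area? yes — 2 of 3 hold (need ≥2) → satisfied.
rule 3 — Class-A Transfer: [Tier V Use (rule 8)? no] AND [not a Regulated Processing (rule 9)? no] → not satisfied.
rule 10 — Controlled Processing: the data do not include special-category information? yes; the data relate to criminal convictions? yes; retention period: 122 months ≥ 151 months? no, so negated condition yes — 3 of 3 hold (need ≥2) → satisfied.
rule 2 — Listed Disclosure: [the processing is carried out by automated means? no] OR [not a Controlled Processing (rule 10)? no] → not satisfied.
rule 4 — Class-N Activity: [not a Supervised Activity (rule 11)? no] OR [Class-A Transfer (rule 3)? no] OR [Listed Disclosure (rule 2)? no] → not satisfied.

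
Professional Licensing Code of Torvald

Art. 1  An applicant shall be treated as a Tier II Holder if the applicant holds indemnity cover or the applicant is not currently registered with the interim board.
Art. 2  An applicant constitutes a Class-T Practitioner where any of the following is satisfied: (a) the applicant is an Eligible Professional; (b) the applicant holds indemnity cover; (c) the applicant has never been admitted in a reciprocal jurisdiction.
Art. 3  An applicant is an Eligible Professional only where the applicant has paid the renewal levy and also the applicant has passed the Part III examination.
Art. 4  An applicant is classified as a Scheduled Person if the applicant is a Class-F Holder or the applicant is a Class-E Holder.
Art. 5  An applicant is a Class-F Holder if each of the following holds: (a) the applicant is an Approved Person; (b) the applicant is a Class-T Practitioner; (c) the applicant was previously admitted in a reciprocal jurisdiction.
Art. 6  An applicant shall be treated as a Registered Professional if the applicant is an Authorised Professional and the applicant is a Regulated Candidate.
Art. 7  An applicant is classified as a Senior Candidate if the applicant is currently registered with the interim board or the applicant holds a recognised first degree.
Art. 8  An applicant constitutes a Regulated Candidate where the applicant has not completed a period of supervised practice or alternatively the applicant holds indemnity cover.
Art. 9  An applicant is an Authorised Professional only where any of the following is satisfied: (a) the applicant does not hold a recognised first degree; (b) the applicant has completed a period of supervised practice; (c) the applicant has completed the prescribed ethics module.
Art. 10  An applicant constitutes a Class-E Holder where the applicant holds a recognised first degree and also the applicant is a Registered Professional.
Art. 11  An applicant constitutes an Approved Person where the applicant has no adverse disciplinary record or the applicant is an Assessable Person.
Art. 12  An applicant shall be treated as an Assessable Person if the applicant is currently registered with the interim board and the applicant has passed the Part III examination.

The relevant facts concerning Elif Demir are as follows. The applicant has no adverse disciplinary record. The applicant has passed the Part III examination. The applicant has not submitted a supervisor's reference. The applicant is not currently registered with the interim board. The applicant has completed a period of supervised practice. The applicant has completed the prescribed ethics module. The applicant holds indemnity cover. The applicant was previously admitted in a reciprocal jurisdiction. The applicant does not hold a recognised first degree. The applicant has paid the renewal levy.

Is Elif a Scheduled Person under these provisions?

Under article 12: the applicant is currently registered with the interim board? no; and the applicant has passed the Part III examination? yes. So the applicant is not an Assessable Person.
Under article 11: the applicant has no adverse disciplinary record? yes; or Assessable Person (article 12)? no. So the applicant is an Approved Person.
Under article 3: the applicant has paid the renewal levy? yes; and the applicant has passed the Part III examination? yes. So the applicant is an Eligible Professional.
Under article 2: Eligible Professional (article 3)? yes; or the applicant holds indemnity cover? yes; or the applicant has never been admitted in a reciprocal jurisdiction? no. So the applicant is a Class-T Practitioner.
Under article 5: Approved Person (article 11)? yes; and Class-T Practitioner (article 2)? yes; and the applicant was previously admitted in a reciprocal jurisdiction? yes. So the applicant is a Class-F Holder.
Under article 9: the applicant does not hold a recognised first degree? yes; or the applicant has completed a period of supervised practice? yes; or the applicant has completed the prescribed ethics module? yes. So the applicant is an Authorised Professional.
Under article 8: the applicant has not completed a period of supervised practice? no; or the applicant holds indemnity cover? yes. So the applicant is a Regulated Candidate.
Under article 6: Authorised Professional (article 9)? yes; and Regulated Candidate (article 8)? yes. So the applicant is a Registered Professional.
Under article 10: the applicant holds a recognised first degree? no; and Registered Professional (article 6)? yes. So the applicant is not a Class-E Holder.
Under article 4: Class-F Holder (article 5)? yes; or Class-E Holder (article 10)? no. So the applicant is a Scheduled Person.

Yes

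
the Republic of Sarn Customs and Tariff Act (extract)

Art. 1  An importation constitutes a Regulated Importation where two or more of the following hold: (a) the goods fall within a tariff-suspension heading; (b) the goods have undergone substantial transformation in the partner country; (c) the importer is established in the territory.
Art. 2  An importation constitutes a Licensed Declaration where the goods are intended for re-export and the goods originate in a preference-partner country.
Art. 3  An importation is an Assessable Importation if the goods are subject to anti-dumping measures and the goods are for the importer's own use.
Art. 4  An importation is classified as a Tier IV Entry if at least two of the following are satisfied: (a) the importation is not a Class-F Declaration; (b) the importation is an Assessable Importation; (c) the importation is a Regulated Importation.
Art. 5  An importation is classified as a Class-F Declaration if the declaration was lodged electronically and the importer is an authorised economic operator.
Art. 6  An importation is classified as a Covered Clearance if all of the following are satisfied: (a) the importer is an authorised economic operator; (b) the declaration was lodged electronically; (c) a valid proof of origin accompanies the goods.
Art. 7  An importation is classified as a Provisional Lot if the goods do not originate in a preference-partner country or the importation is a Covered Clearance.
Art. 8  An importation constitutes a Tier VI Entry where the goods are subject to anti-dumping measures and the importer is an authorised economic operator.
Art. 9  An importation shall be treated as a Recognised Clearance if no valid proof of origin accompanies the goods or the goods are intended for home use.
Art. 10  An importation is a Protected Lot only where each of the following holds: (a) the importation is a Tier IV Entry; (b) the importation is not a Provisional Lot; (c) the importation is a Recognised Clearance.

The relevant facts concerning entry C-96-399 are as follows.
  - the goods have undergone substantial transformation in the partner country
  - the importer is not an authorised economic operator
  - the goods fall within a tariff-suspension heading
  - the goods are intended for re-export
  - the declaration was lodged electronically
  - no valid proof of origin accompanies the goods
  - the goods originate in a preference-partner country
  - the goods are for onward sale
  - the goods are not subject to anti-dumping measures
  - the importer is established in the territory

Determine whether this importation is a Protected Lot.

Yes

article 5 — Class-F Declaration: [the declaration was lodged electronically? yes] AND [the importer is an authorised economic operator? no] → not satisfied.
article 3 — Assessable Importation: [the goods are subject to anti-dumping measures? no] AND [the goods are for the importer's own use? no] → not satisfied.
article 1 — Regulated Importation: the goods fall within a tariff-suspension heading? yes; the goods have undergone substantial transformation in the partner country? yes; the importer is established in the territory? yes — 3 of 3 hold (need ≥2) → satisfied.
article 4 — Tier IV Entry: not a Class-F Declaration (article 5)? yes; Assessable Importation (article 3)? no; Regulated Importation (article 1)? yes — 2 of 3 hold (need ≥2) → satisfied.
article 6 — Covered Clearance: [the importer is an authorised economic operator? no] AND [the declaration was lodged electronically? yes] AND [a valid proof of origin accompanies the goods? no] → not satisfied.
article 7 — Provisional Lot: [the goods do not originate in a preference-partner country? no] OR [Covered Clearance (article 6)? no] → not satisfied.
article 9 — Recognised Clearance: [no valid proof of origin accompanies the goods? yes] OR [the goods are intended for home use? no] → satisfied.
article 10 — Protected Lot: [Tier IV Entry (article 4)? yes] AND [not a Provisional Lot (article 7)? yes] AND [Recognised Clearance (article 9)? yes] → satisfied.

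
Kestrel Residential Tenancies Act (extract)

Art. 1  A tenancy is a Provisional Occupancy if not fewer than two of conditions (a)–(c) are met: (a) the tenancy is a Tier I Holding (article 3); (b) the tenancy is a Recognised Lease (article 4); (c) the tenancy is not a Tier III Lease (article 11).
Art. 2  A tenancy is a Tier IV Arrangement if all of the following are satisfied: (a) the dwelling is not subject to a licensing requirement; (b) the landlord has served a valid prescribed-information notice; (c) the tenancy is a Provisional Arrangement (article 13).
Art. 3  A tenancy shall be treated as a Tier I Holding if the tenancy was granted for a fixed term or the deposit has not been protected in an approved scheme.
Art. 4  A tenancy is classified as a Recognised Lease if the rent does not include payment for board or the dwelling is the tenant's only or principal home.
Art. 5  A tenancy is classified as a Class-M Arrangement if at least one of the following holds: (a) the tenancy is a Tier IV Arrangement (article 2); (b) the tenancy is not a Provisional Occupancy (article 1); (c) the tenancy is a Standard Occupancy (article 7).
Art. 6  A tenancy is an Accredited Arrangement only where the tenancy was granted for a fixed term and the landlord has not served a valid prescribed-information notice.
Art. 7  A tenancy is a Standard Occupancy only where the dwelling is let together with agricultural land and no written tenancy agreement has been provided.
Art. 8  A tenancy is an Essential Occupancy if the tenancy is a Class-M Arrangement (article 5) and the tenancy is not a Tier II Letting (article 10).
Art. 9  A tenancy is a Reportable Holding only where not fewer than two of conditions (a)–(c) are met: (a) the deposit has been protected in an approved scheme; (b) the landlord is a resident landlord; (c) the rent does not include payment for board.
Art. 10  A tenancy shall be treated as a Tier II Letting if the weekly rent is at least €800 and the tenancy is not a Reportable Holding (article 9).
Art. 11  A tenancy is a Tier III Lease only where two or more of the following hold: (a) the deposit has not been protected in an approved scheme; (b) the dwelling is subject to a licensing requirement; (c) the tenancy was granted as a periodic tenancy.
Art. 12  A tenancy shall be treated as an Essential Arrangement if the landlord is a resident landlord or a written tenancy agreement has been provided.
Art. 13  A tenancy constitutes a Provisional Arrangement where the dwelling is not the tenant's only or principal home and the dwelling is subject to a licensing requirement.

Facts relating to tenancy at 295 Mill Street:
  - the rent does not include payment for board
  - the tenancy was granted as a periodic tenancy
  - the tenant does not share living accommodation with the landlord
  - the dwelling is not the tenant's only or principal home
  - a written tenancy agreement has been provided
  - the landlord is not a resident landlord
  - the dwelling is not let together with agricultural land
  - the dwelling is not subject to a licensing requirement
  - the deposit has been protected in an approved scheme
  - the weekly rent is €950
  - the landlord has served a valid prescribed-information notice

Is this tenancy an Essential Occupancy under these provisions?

article 13 — Provisional Arrangement: [the dwelling is not the tenant's only or principal home? yes] AND [the dwelling is subject to a licensing requirement? no] → not satisfied.
article 2 — Tier IV Arrangement: [the dwelling is not subject to a licensing requirement? yes] AND [the landlord has served a valid prescribed-information notice? yes] AND [Provisional Arrangement (article 13)? no] → not satisfied.
article 3 — Tier I Holding: [the tenancy was granted for a fixed term? no] OR [the deposit has not been protected in an approved scheme? no] → not satisfied.
article 4 — Recognised Lease: [the rent does not include payment for board? yes] OR [the dwelling is the tenant's only or principal home? no] → satisfied.
article 11 — Tier III Lease: the deposit has not been protected in an approved scheme? no; the dwelling is subject to a licensing requirement? no; the tenancy was granted as a periodic tenancy? yes — 1 of 3 hold (need ≥2) → not satisfied.
article 1 — Provisional Occupancy: Tier I Holding (article 3)? no; Recognised Lease (article 4)? yes; not a Tier III Lease (article 11)? yes — 2 of 3 hold (need ≥2) → satisfied.
article 7 — Standard Occupancy: [the dwelling is let together with agricultural land? no] AND [no written tenancy agreement has been provided? no] → not satisfied.
article 5 — Class-M Arrangement: [Tier IV Arrangement (article 2)? no] OR [not a Provisional Occupancy (article 1)? no] OR [Standard Occupancy (article 7)? no] → not satisfied.
article 9 — Reportable Holding: the deposit has been protected in an approved scheme? yes; the landlord is a resident landlord? no; the rent does not include payment for board? yes — 2 of 3 hold (need ≥2) → satisfied.
article 10 — Tier II Letting: [weekly rent: €950 ≥ €800? yes] AND [not a Reportable Holding (article 9)? no] → not satisfied.
article 8 — Essential Occupancy: [Class-M Arrangement (article 5)? no] AND [not a Tier II Letting (article 10)? yes] → not satisfied.

No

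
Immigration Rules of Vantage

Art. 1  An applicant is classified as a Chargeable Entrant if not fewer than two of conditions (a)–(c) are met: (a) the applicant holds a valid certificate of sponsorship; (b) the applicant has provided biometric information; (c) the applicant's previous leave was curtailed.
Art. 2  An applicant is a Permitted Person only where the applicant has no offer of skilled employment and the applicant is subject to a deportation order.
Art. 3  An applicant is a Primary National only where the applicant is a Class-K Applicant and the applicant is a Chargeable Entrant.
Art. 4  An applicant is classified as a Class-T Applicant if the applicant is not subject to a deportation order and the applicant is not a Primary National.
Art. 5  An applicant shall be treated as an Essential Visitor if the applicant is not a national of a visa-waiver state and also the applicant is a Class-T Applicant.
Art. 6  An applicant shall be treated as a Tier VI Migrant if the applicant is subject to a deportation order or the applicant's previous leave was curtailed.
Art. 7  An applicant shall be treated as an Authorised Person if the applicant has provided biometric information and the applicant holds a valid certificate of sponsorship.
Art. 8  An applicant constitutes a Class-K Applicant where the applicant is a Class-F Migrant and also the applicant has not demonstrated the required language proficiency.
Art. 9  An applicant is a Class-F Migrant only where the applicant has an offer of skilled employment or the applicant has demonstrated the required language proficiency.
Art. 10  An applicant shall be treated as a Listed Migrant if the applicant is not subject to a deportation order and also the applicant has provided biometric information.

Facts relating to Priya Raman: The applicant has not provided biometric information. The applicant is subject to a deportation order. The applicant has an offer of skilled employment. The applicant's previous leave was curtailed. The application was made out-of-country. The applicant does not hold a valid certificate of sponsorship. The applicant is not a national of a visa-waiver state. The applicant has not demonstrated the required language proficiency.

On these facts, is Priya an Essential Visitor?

No

article 9 — Class-F Migrant: [the applicant has an offer of skilled employment? yes] OR [the applicant has demonstrated the required language proficiency? no] → satisfied.
article 8 — Class-K Applicant: [Class-F Migrant (article 9)? yes] AND [the applicant has not demonstrated the required language proficiency? yes] → satisfied.
article 1 — Chargeable Entrant: the applicant holds a valid certificate of sponsorship? no; the applicant has provided biometric information? no; the applicant's previous leave was curtailed? yes — 1 of 3 hold (need ≥2) → not satisfied.
article 3 — Primary National: [Class-K Applicant (article 8)? yes] AND [Chargeable Entrant (article 1)? no] → not satisfied.
article 4 — Class-T Applicant: [the applicant is not subject to a deportation order? no] AND [not a Primary National (article 3)? yes] → not satisfied.
article 5 — Essential Visitor: [the applicant is not a national of a visa-waiver state? yes] AND [Class-T Applicant (article 4)? no] → not satisfied.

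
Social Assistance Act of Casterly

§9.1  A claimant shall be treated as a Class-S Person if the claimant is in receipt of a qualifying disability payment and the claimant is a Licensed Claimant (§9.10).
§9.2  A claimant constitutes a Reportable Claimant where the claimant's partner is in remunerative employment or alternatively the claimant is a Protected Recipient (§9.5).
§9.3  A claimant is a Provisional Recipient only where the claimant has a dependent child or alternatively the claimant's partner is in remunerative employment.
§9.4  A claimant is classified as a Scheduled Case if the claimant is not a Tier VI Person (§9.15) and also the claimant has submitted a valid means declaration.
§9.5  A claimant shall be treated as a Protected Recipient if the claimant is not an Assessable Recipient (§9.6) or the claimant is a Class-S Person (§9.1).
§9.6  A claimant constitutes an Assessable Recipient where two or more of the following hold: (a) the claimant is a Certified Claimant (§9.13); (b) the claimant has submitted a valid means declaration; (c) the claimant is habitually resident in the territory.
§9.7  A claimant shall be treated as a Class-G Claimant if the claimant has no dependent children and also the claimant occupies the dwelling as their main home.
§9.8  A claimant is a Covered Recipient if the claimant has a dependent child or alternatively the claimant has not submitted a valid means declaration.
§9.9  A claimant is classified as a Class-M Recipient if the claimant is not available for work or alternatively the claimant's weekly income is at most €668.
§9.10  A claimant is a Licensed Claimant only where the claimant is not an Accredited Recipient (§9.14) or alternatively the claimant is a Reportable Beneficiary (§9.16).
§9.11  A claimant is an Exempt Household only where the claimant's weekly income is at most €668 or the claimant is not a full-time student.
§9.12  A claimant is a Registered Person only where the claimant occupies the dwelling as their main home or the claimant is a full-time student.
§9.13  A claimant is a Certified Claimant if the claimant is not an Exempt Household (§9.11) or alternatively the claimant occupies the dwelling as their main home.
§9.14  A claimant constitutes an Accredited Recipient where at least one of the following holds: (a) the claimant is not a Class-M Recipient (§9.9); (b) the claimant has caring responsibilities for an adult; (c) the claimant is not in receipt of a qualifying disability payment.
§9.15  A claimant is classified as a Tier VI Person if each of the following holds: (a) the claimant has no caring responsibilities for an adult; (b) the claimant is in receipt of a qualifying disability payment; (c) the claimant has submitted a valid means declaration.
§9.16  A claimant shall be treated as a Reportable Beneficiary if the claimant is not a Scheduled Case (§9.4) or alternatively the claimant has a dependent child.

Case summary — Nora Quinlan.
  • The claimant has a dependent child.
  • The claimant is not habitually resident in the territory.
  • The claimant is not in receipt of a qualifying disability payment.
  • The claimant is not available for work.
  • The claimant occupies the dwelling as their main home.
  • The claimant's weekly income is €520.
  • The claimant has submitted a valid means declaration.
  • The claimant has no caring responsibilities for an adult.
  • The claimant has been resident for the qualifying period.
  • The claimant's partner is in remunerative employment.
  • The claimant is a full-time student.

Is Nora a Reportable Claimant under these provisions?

Yes

§9.11 — Exempt Household: [claimant's weekly income: €520 ≤ €668? yes] OR [the claimant is not a full-time student? no] → satisfied.
§9.13 — Certified Claimant: [not an Exempt Household (§9.11)? no] OR [the claimant occupies the dwelling as their main home? yes] → satisfied.
§9.6 — Assessable Recipient: Certified Claimant (§9.13)? yes; the claimant has submitted a valid means declaration? yes; the claimant is habitually resident in the territory? no — 2 of 3 hold (need ≥2) → satisfied.
§9.9 — Class-M Recipient: [the claimant is not available for work? yes] OR [claimant's weekly income: €520 ≤ €668? yes] → satisfied.
§9.14 — Accredited Recipient: [not a Class-M Recipient (§9.9)? no] OR [the claimant has caring responsibilities for an adult? no] OR [the claimant is not in receipt of a qualifying disability payment? yes] → satisfied.
§9.15 — Tier VI Person: [the claimant has no caring responsibilities for an adult? yes] AND [the claimant is in receipt of a qualifying disability payment? no] AND [the claimant has submitted a valid means declaration? yes] → not satisfied.
§9.4 — Scheduled Case: [not a Tier VI Person (§9.15)? yes] AND [the claimant has submitted a valid means declaration? yes] → satisfied.
§9.16 — Reportable Beneficiary: [not a Scheduled Case (§9.4)? no] OR [the claimant has a dependent child? yes] → satisfied.
§9.10 — Licensed Claimant: [not an Accredited Recipient (§9.14)? no] OR [Reportable Beneficiary (§9.16)? yes] → satisfied.
§9.1 — Class-S Person: [the claimant is in receipt of a qualifying disability payment? no] AND [Licensed Claimant (§9.10)? yes] → not satisfied.
§9.5 — Protected Recipient: [not an Assessable Recipient (§9.6)? no] OR [Class-S Person (§9.1)? no] → not satisfied.
§9.2 — Reportable Claimant: [the claimant's partner is in remunerative employment? yes] OR [Protected Recipient (§9.5)? no] → satisfied.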